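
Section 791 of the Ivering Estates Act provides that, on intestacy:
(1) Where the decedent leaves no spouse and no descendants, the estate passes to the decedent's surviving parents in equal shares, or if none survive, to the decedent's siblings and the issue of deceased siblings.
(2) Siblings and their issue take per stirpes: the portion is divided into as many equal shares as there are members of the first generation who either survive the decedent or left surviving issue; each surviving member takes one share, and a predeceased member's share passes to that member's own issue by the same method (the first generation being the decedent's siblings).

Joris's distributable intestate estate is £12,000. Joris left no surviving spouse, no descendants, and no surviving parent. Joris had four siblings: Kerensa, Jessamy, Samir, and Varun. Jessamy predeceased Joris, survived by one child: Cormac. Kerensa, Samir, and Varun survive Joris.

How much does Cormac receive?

The entire £12,000 passes to the siblings and their issue.
That amount (£12,000) is divided into 4 shares of £3,000: Kerensa, Samir, and Varun each take £3,000; Jessamy's £3,000 share passes to Jessamy's issue.
Jessamy's share (£3,000) passes entirely to Cormac.

Cormac receives £3,000.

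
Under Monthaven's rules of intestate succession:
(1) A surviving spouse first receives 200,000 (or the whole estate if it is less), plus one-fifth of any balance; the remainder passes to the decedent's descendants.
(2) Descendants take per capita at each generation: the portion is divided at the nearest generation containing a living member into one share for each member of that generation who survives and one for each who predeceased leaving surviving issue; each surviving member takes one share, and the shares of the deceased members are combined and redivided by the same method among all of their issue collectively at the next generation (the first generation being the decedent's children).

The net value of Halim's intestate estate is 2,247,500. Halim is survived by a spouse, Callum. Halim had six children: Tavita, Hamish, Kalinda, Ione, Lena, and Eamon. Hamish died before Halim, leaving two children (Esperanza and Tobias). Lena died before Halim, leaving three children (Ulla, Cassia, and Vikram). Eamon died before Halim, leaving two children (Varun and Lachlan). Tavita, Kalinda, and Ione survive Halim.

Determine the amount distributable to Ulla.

Ulla receives 117,000.

Callum first takes 200,000, leaving a balance of 2,047,500. Callum then takes one-fifth of the balance (409,500), for a total of 609,500. The remaining 1,638,000 passes to the descendants.
The descendants' portion (1,638,000) is divided at the children's generation into 6 shares of 273,000. Tavita, Kalinda, and Ione each take 273,000. The 3 shares of the deceased (Hamish, Lena, and Eamon) are combined into a pool of 819,000.
That pool (819,000) is divided at the grandchildren's generation equally among Esperanza, Tobias, Ulla, Cassia, Vikram, Varun, and Lachlan: 117,000 each.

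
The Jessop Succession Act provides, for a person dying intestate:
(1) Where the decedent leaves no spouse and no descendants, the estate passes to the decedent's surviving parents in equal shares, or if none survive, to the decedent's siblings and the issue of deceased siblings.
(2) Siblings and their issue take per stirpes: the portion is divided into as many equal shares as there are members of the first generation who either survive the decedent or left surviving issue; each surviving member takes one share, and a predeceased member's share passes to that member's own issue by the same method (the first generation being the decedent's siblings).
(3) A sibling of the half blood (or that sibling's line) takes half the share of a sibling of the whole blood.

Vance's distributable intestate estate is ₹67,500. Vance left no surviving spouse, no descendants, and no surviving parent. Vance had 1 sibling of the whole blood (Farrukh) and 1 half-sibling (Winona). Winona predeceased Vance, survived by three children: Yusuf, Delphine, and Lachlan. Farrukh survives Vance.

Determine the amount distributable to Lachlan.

The entire ₹67,500 passes to the siblings and their issue.
Counting each half-blood sibling's line as half a unit, there are 3/2 units in ₹67,500, so one unit is ₹45,000. Whole-blood lines (Farrukh) take ₹45,000 each; half-blood lines (Winona) take ₹22,500 each.
Winona's share (₹22,500) is divided into 3 shares of ₹7,500: Yusuf, Delphine, and Lachlan each take ₹7,500.

Lachlan receives ₹7,500.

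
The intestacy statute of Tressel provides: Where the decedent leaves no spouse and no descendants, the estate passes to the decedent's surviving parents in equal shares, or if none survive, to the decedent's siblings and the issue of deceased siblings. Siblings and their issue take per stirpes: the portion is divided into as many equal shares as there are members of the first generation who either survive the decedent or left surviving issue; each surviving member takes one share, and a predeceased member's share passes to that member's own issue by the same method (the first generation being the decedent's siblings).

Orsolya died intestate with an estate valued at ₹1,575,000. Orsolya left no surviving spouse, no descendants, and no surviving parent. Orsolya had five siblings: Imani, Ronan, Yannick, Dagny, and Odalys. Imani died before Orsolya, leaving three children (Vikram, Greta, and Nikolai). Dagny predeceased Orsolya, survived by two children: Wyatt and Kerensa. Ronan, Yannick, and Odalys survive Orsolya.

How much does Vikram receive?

Vikram receives ₹105,000.

The entire ₹1,575,000 passes to the siblings and their issue.
That amount (₹1,575,000) is divided into 5 shares of ₹315,000: Ronan, Yannick, and Odalys each take ₹315,000; Imani's ₹315,000 share passes to Imani's issue; Dagny's ₹315,000 share passes to Dagny's issue.
Imani's share (₹315,000) is divided into 3 shares of ₹105,000: Vikram, Greta, and Nikolai each take ₹105,000.
Dagny's share (₹315,000) is divided into 2 shares of ₹157,500: Wyatt and Kerensa each take ₹157,500.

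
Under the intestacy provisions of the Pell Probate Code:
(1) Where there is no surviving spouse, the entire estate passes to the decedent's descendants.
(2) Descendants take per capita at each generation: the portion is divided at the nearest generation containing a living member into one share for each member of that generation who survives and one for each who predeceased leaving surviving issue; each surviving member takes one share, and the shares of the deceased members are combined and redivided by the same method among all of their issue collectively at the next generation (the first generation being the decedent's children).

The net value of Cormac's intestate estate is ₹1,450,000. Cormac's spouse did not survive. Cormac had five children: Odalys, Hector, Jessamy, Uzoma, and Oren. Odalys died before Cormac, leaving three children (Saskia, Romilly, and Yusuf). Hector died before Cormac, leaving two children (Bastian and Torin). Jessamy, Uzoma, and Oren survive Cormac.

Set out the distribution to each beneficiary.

The entire ₹1,450,000 passes to the descendants.
That amount (₹1,450,000) is divided at the children's generation into 5 shares of ₹290,000. Jessamy, Uzoma, and Oren each take ₹290,000. The 2 shares of the deceased (Odalys and Hector) are combined into a pool of ₹580,000.
That pool (₹580,000) is divided at the grandchildren's generation equally among Saskia, Romilly, Yusuf, Bastian, and Torin: ₹116,000 each.

Saskia: ₹116,000; Romilly: ₹116,000; Yusuf: ₹116,000; Bastian: ₹116,000; Torin: ₹116,000; Jessamy: ₹290,000; Uzoma: ₹290,000; Oren: ₹290,000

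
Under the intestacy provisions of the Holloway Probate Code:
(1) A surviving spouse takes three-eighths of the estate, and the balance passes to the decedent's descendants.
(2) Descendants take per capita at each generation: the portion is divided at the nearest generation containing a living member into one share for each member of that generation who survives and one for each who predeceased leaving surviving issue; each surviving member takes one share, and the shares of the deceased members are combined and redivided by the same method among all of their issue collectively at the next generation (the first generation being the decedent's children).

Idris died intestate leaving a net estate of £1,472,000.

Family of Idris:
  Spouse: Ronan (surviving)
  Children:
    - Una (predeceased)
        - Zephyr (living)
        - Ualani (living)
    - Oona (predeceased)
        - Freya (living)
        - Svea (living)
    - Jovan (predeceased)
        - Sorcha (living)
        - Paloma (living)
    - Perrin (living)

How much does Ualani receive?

Ualani receives £115,000.

Ronan takes three-eighths of £1,472,000 = £552,000. The remaining £920,000 passes to the descendants.
The descendants' portion (£920,000) is divided at the children's generation into 4 shares of £230,000. Perrin takes £230,000. The 3 shares of the deceased (Una, Oona, and Jovan) are combined into a pool of £690,000.
That pool (£690,000) is divided at the grandchildren's generation equally among Zephyr, Ualani, Freya, Svea, Sorcha, and Paloma: £115,000 each.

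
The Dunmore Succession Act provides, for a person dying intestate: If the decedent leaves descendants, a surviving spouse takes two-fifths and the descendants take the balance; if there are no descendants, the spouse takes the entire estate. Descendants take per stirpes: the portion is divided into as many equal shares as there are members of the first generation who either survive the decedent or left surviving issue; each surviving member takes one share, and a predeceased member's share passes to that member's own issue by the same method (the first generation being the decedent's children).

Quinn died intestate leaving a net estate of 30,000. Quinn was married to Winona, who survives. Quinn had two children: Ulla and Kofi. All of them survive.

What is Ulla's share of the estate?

Winona takes two-fifths of 30,000 = 12,000. The remaining 18,000 passes to the descendants.
The descendants' portion (18,000) is divided into 2 shares of 9,000: Ulla and Kofi each take 9,000.

Ulla receives 9,000.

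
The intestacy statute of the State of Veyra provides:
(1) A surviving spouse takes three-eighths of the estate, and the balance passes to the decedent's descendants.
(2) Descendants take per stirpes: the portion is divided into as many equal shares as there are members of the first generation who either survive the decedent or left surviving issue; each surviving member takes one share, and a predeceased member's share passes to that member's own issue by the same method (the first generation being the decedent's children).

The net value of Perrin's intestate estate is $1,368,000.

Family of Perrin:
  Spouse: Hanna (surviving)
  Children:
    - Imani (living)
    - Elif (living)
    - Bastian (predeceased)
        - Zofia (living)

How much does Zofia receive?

Zofia receives $285,000.

Hanna takes three-eighths of $1,368,000 = $513,000. The remaining $855,000 passes to the descendants.
The descendants' portion ($855,000) is divided into 3 shares of $285,000: Imani and Elif each take $285,000; Bastian's $285,000 share passes to Bastian's issue.
Bastian's share ($285,000) passes entirely to Zofia.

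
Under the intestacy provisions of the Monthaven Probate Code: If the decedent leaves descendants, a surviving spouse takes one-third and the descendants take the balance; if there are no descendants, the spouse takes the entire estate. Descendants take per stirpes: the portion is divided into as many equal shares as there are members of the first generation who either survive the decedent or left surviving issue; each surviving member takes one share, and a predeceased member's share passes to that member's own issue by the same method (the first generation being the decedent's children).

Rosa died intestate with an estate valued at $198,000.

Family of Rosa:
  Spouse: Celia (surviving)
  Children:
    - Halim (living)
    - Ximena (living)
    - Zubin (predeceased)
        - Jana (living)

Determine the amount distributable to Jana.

Jana receives $44,000.

Celia takes one-third of $198,000 = $66,000. The remaining $132,000 passes to the descendants.
The descendants' portion ($132,000) is divided into 3 shares of $44,000: Halim and Ximena each take $44,000; Zubin's $44,000 share passes to Zubin's issue.
Zubin's share ($44,000) passes entirely to Jana.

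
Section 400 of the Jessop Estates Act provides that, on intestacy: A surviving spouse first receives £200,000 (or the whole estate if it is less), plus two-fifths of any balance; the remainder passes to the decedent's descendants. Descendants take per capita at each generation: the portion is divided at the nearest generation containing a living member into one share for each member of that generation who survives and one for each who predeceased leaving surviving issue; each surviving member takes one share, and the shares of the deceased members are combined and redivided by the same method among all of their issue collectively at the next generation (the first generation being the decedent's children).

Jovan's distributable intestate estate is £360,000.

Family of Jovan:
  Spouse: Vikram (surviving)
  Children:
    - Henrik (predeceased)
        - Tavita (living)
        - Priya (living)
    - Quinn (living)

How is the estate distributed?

Vikram first takes £200,000, leaving a balance of £160,000. Vikram then takes two-fifths of the balance (£64,000), for a total of £264,000. The remaining £96,000 passes to the descendants.
The descendants' portion (£96,000) is divided at the children's generation into 2 shares of £48,000. Quinn takes £48,000. The remaining share for the deceased Henrik (£48,000) is carried to the next generation.
That pool (£48,000) is divided at the grandchildren's generation equally among Tavita and Priya: £24,000 each.

Vikram: £264,000; Tavita: £24,000; Priya: £24,000; Quinn: £48,000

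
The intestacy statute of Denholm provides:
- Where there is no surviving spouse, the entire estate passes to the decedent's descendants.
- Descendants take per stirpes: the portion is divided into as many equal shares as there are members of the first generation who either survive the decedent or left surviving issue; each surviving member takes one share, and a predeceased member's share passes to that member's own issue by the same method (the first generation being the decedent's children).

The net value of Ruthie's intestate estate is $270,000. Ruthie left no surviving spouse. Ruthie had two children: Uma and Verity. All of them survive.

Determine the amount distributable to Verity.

Verity receives $135,000.

The entire $270,000 passes to the descendants.
That amount ($270,000) is divided into 2 shares of $135,000: Uma and Verity each take $135,000.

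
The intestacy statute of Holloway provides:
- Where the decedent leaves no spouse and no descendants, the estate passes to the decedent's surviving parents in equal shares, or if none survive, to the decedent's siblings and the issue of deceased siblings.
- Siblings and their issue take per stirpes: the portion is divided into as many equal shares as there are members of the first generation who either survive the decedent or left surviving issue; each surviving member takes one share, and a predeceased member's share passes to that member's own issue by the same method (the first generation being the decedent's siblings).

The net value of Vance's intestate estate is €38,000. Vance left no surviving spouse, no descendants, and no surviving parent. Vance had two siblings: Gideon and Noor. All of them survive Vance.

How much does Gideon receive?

The entire €38,000 passes to the siblings and their issue.
That amount (€38,000) is divided into 2 shares of €19,000: Gideon and Noor each take €19,000.

Gideon receives €19,000.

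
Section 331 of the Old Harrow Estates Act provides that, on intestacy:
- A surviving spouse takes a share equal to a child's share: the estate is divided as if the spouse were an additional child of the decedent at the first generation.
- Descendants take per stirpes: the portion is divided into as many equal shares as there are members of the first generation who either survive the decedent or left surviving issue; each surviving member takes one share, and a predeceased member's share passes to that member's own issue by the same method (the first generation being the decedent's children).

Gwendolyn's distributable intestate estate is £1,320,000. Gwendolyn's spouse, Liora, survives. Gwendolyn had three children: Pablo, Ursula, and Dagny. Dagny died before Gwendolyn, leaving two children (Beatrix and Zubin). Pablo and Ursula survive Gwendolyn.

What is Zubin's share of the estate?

The spouse counts as an additional share at the children's level, so there are 4 primary shares of £330,000. Liora takes one such share (£330,000).
The children's combined portion (£990,000) is divided into 3 shares of £330,000: Pablo and Ursula each take £330,000; Dagny's £330,000 share passes to Dagny's issue.
Dagny's share (£330,000) is divided into 2 shares of £165,000: Beatrix and Zubin each take £165,000.

Zubin receives £165,000.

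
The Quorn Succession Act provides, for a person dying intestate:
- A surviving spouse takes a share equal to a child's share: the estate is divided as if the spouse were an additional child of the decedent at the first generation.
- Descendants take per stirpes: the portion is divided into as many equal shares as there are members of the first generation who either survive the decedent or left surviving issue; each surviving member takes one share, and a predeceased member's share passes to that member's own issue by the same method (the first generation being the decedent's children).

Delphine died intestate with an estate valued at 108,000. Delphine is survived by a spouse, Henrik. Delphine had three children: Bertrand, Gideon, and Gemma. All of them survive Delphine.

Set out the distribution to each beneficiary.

The spouse counts as an additional share at the children's level, so there are 4 primary shares of 27,000. Henrik takes one such share (27,000).
The children's combined portion (81,000) is divided into 3 shares of 27,000: Bertrand, Gideon, and Gemma each take 27,000.

Henrik: 27,000; Bertrand: 27,000; Gideon: 27,000; Gemma: 27,000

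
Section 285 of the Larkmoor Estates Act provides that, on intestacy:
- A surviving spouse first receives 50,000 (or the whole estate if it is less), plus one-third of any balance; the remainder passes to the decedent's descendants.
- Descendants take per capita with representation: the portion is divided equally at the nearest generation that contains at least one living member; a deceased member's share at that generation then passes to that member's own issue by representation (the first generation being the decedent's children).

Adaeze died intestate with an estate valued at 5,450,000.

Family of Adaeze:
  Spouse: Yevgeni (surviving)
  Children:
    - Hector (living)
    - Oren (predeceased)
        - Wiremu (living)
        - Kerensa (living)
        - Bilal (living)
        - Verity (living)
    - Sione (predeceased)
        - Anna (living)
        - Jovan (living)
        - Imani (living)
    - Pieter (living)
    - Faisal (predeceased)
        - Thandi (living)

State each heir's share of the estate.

Yevgeni first takes 50,000, leaving a balance of 5,400,000. Yevgeni then takes one-third of the balance (1,800,000), for a total of 1,850,000. The remaining 3,600,000 passes to the descendants.
The descendants' portion (3,600,000) is divided into 5 shares of 720,000: Hector and Pieter each take 720,000; Oren's 720,000 share passes to Oren's issue; Sione's 720,000 share passes to Sione's issue; Faisal's 720,000 share passes to Faisal's issue.
Oren's share (720,000) is divided into 4 shares of 180,000: Wiremu, Kerensa, Bilal, and Verity each take 180,000.
Sione's share (720,000) is divided into 3 shares of 240,000: Anna, Jovan, and Imani each take 240,000.
Faisal's share (720,000) passes entirely to Thandi.

Yevgeni: 1,850,000; Hector: 720,000; Wiremu: 180,000; Kerensa: 180,000; Bilal: 180,000; Verity: 180,000; Anna: 240,000; Jovan: 240,000; Imani: 240,000; Pieter: 720,000; Thandi: 720,000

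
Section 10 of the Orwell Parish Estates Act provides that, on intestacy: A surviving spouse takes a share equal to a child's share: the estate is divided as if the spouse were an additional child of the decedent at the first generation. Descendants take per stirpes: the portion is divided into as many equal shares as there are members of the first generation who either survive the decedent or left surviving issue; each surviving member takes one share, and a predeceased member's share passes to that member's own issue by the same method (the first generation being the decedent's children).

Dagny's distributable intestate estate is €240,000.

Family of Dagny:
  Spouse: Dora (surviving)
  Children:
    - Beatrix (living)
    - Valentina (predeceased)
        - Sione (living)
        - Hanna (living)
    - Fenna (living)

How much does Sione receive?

The spouse counts as an additional share at the children's level, so there are 4 primary shares of €60,000. Dora takes one such share (€60,000).
The children's combined portion (€180,000) is divided into 3 shares of €60,000: Beatrix and Fenna each take €60,000; Valentina's €60,000 share passes to Valentina's issue.
Valentina's share (€60,000) is divided into 2 shares of €30,000: Sione and Hanna each take €30,000.

Sione receives €30,000.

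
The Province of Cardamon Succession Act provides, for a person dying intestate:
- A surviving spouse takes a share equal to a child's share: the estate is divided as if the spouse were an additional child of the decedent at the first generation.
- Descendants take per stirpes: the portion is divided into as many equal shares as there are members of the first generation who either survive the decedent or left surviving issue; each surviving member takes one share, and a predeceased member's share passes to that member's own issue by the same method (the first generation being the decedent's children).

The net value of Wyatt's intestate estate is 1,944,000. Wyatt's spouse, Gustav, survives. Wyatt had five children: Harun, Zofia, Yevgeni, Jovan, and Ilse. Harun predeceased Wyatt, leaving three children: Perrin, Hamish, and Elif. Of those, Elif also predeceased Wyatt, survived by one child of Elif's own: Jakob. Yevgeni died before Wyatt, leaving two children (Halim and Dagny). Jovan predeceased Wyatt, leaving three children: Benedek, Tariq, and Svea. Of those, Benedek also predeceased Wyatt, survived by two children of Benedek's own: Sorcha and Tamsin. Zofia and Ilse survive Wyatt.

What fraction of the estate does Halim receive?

The spouse counts as an additional share at the children's level, so there are 6 primary shares of 324,000. Gustav takes one such share (324,000).
The children's combined portion (1,620,000) is divided into 5 shares of 324,000: Zofia and Ilse each take 324,000; Harun's 324,000 share passes to Harun's issue; Yevgeni's 324,000 share passes to Yevgeni's issue; Jovan's 324,000 share passes to Jovan's issue.
Harun's share (324,000) is divided into 3 shares of 108,000: Perrin and Hamish each take 108,000; Elif's 108,000 share passes to Elif's issue.
Elif's share (108,000) passes entirely to Jakob.
Yevgeni's share (324,000) is divided into 2 shares of 162,000: Halim and Dagny each take 162,000.
Jovan's share (324,000) is divided into 3 shares of 108,000: Tariq and Svea each take 108,000; Benedek's 108,000 share passes to Benedek's issue.
Benedek's share (108,000) is divided into 2 shares of 54,000: Sorcha and Tamsin each take 54,000.

Halim receives 1/12 of the estate.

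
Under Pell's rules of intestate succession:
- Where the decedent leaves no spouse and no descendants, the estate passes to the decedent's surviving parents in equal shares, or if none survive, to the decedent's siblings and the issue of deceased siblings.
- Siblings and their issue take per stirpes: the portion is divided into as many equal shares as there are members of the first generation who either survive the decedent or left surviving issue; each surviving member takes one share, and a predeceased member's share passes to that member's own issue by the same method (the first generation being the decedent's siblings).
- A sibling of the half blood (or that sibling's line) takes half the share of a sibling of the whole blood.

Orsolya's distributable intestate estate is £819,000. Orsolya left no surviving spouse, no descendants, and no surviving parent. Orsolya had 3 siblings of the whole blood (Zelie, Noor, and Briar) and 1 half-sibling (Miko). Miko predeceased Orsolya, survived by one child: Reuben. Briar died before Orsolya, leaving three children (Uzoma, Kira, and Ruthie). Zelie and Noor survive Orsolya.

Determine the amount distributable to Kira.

The entire £819,000 passes to the siblings and their issue.
Counting each half-blood sibling's line as half a unit, there are 7/2 units in £819,000, so one unit is £234,000. Whole-blood lines (Zelie, Noor, and Briar) take £234,000 each; half-blood lines (Miko) take £117,000 each.
Miko's share (£117,000) passes entirely to Reuben.
Briar's share (£234,000) is divided into 3 shares of £78,000: Uzoma, Kira, and Ruthie each take £78,000.

Kira receives £78,000.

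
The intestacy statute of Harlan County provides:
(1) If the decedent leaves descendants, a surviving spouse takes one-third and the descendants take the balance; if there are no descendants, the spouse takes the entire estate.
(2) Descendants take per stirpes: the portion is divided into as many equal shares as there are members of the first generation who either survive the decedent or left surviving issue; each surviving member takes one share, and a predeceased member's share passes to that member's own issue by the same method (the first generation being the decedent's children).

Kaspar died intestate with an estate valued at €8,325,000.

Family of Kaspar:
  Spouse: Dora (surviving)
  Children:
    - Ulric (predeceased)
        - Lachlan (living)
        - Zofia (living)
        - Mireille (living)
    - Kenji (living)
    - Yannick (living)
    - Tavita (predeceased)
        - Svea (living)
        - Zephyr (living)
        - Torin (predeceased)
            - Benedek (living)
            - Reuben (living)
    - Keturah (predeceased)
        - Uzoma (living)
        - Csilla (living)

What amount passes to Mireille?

Mireille receives €370,000.

Dora takes one-third of €8,325,000 = €2,775,000. The remaining €5,550,000 passes to the descendants.
The descendants' portion (€5,550,000) is divided into 5 shares of €1,110,000: Kenji and Yannick each take €1,110,000; Ulric's €1,110,000 share passes to Ulric's issue; Tavita's €1,110,000 share passes to Tavita's issue; Keturah's €1,110,000 share passes to Keturah's issue.
Ulric's share (€1,110,000) is divided into 3 shares of €370,000: Lachlan, Zofia, and Mireille each take €370,000.
Tavita's share (€1,110,000) is divided into 3 shares of €370,000: Svea and Zephyr each take €370,000; Torin's €370,000 share passes to Torin's issue.
Torin's share (€370,000) is divided into 2 shares of €185,000: Benedek and Reuben each take €185,000.
Keturah's share (€1,110,000) is divided into 2 shares of €555,000: Uzoma and Csilla each take €555,000.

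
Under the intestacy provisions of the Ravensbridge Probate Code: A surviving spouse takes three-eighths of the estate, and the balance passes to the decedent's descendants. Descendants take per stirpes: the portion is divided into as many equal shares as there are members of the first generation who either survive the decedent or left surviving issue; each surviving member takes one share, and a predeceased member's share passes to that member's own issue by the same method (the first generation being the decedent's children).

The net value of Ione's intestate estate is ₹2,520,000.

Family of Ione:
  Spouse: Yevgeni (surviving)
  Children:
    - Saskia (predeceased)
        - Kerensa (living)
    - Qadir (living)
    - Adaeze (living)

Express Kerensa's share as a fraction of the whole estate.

Yevgeni takes three-eighths of ₹2,520,000 = ₹945,000. The remaining ₹1,575,000 passes to the descendants.
The descendants' portion (₹1,575,000) is divided into 3 shares of ₹525,000: Qadir and Adaeze each take ₹525,000; Saskia's ₹525,000 share passes to Saskia's issue.
Saskia's share (₹525,000) passes entirely to Kerensa.

Kerensa receives 5/24 of the estate.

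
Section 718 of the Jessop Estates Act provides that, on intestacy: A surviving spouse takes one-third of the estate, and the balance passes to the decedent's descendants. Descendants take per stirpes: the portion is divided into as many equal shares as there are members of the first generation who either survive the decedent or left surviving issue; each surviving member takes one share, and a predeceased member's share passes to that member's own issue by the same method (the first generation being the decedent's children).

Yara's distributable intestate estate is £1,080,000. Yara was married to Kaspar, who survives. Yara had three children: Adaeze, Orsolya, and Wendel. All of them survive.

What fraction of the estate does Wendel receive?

Wendel receives 2/9 of the estate.

Kaspar takes one-third of £1,080,000 = £360,000. The remaining £720,000 passes to the descendants.
The descendants' portion (£720,000) is divided into 3 shares of £240,000: Adaeze, Orsolya, and Wendel each take £240,000.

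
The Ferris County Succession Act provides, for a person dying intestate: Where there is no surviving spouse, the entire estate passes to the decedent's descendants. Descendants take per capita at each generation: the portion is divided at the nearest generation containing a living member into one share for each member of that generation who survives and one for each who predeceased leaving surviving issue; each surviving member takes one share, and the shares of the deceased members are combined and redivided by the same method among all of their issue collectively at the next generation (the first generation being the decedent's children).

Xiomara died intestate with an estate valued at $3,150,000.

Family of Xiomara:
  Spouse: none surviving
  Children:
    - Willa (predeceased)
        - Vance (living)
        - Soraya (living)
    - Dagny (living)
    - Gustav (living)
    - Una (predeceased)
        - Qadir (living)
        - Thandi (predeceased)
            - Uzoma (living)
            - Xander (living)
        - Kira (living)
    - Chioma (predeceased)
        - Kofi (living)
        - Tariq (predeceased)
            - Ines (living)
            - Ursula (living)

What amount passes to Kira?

The entire $3,150,000 passes to the descendants.
That amount ($3,150,000) is divided at the children's generation into 5 shares of $630,000. Dagny and Gustav each take $630,000. The 3 shares of the deceased (Willa, Una, and Chioma) are combined into a pool of $1,890,000.
That pool ($1,890,000) is divided at the grandchildren's generation into 7 shares of $270,000. Vance, Soraya, Qadir, Kira, and Kofi each take $270,000. The 2 shares of the deceased (Thandi and Tariq) are combined into a pool of $540,000.
That pool ($540,000) is divided at the great-grandchildren's generation equally among Uzoma, Xander, Ines, and Ursula: $135,000 each.

Kira receives $270,000.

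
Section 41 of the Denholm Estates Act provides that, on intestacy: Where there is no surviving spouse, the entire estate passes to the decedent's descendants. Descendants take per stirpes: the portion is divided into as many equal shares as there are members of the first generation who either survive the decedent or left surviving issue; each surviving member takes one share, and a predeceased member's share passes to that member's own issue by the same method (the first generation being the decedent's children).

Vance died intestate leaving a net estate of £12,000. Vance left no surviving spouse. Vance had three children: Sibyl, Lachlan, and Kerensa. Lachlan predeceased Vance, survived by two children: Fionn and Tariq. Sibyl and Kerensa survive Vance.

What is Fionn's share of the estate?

Fionn receives £2,000.

The entire £12,000 passes to the descendants.
That amount (£12,000) is divided into 3 shares of £4,000: Sibyl and Kerensa each take £4,000; Lachlan's £4,000 share passes to Lachlan's issue.
Lachlan's share (£4,000) is divided into 2 shares of £2,000: Fionn and Tariq each take £2,000.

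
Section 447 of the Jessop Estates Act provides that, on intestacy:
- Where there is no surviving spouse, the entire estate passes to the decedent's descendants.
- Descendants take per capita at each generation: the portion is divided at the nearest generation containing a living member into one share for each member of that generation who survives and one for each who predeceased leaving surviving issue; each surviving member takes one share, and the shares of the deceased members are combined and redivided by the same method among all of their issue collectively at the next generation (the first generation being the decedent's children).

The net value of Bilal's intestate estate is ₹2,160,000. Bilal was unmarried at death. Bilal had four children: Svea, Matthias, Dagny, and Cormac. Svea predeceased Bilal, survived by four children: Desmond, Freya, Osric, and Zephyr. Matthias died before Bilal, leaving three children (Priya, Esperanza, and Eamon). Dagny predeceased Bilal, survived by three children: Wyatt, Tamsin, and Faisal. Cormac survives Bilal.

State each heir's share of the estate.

Desmond: ₹162,000; Freya: ₹162,000; Osric: ₹162,000; Zephyr: ₹162,000; Priya: ₹162,000; Esperanza: ₹162,000; Eamon: ₹162,000; Wyatt: ₹162,000; Tamsin: ₹162,000; Faisal: ₹162,000; Cormac: ₹540,000

The entire ₹2,160,000 passes to the descendants.
That amount (₹2,160,000) is divided at the children's generation into 4 shares of ₹540,000. Cormac takes ₹540,000. The 3 shares of the deceased (Svea, Matthias, and Dagny) are combined into a pool of ₹1,620,000.
That pool (₹1,620,000) is divided at the grandchildren's generation equally among Desmond, Freya, Osric, Zephyr, Priya, Esperanza, Eamon, Wyatt, Tamsin, and Faisal: ₹162,000 each.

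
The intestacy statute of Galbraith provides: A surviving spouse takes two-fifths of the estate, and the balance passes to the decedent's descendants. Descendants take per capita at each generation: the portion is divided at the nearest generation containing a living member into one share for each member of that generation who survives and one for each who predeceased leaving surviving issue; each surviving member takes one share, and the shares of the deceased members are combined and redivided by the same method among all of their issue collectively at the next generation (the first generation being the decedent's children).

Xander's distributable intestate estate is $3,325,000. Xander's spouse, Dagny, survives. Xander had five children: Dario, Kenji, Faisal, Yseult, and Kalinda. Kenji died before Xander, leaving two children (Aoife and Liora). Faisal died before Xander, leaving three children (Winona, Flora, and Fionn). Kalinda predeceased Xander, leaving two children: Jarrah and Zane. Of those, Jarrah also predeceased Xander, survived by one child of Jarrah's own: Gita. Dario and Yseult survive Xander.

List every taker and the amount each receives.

Dagny: $1,330,000; Dario: $399,000; Aoife: $171,000; Liora: $171,000; Winona: $171,000; Flora: $171,000; Fionn: $171,000; Yseult: $399,000; Gita: $171,000; Zane: $171,000

Dagny takes two-fifths of $3,325,000 = $1,330,000. The remaining $1,995,000 passes to the descendants.
The descendants' portion ($1,995,000) is divided at the children's generation into 5 shares of $399,000. Dario and Yseult each take $399,000. The 3 shares of the deceased (Kenji, Faisal, and Kalinda) are combined into a pool of $1,197,000.
That pool ($1,197,000) is divided at the grandchildren's generation into 7 shares of $171,000. Aoife, Liora, Winona, Flora, Fionn, and Zane each take $171,000. The remaining share for the deceased Jarrah ($171,000) is carried to the next generation.
That pool ($171,000) passes entirely to Gita, the sole taker at the great-grandchildren's generation.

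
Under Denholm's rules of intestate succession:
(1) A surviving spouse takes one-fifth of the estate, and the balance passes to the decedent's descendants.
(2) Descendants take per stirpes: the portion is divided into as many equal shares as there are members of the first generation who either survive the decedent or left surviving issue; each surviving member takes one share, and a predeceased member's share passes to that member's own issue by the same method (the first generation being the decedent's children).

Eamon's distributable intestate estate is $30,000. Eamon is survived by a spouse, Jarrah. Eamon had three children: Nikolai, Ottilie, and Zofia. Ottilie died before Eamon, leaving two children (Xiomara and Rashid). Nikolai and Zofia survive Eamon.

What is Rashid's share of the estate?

Rashid receives $4,000.

Jarrah takes one-fifth of $30,000 = $6,000. The remaining $24,000 passes to the descendants.
The descendants' portion ($24,000) is divided into 3 shares of $8,000: Nikolai and Zofia each take $8,000; Ottilie's $8,000 share passes to Ottilie's issue.
Ottilie's share ($8,000) is divided into 2 shares of $4,000: Xiomara and Rashid each take $4,000.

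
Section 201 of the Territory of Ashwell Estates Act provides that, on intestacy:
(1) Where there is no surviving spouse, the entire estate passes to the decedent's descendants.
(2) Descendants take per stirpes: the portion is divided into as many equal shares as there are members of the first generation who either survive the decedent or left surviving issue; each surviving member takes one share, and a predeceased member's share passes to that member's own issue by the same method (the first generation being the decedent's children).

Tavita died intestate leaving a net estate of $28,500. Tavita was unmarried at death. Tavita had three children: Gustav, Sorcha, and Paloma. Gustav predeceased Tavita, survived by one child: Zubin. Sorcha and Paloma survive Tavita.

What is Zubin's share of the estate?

Zubin receives $9,500.

The entire $28,500 passes to the descendants.
That amount ($28,500) is divided into 3 shares of $9,500: Sorcha and Paloma each take $9,500; Gustav's $9,500 share passes to Gustav's issue.
Gustav's share ($9,500) passes entirely to Zubin.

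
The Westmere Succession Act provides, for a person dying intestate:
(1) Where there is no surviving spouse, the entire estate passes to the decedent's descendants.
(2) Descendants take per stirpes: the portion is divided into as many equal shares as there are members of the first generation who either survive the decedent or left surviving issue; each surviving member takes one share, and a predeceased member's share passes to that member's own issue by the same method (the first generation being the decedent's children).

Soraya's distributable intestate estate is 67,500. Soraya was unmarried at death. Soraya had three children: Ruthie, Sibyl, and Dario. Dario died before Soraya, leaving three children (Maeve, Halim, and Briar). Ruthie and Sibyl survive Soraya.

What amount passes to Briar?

Briar receives 7,500.

The entire 67,500 passes to the descendants.
That amount (67,500) is divided into 3 shares of 22,500: Ruthie and Sibyl each take 22,500; Dario's 22,500 share passes to Dario's issue.
Dario's share (22,500) is divided into 3 shares of 7,500: Maeve, Halim, and Briar each take 7,500.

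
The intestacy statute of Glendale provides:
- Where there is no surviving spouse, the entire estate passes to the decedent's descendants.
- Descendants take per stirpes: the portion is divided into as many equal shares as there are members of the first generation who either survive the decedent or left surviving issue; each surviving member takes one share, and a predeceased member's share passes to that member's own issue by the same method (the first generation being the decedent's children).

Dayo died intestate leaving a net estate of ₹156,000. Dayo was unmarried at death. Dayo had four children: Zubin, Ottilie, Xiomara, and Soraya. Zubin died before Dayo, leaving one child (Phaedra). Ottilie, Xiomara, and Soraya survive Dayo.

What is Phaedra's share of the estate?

Phaedra receives ₹39,000.

The entire ₹156,000 passes to the descendants.
That amount (₹156,000) is divided into 4 shares of ₹39,000: Ottilie, Xiomara, and Soraya each take ₹39,000; Zubin's ₹39,000 share passes to Zubin's issue.
Zubin's share (₹39,000) passes entirely to Phaedra.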